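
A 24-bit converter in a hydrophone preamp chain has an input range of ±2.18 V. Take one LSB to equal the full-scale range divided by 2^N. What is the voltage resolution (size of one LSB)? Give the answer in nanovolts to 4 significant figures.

259.9 nV

Span: 2.18 V − (-2.18 V) = 4.36 V.
Number of codes = 2^24 = 16777216.
Step size = 4.36/16777216 V = 259.9 nV.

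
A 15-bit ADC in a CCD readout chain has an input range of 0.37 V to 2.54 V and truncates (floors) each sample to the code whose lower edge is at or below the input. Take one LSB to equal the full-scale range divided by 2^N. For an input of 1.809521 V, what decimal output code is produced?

Range = 2.54 − (0.37) = 2.17 V. LSB = 2.17 V / 2^15 ≈ 66.22 µV.
V_in − V_min = 1.809521 − (0.37) = 1.439521 V.
Divide by LSB: 1.439521 × 32768/2.17 = 21737.4305.
Truncating gives code 21737.

21737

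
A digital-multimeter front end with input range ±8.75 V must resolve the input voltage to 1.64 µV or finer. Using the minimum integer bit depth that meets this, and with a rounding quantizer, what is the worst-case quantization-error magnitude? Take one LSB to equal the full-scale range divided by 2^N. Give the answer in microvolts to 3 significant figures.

Full-scale range = 8.75 V − (-8.75 V) = 17.5 V.
17.5 V / 1.64 µV = 1.067e7. Since 2^23 = 8388608 and 2^24 = 16777216, N = 24.
LSB = 17.5 V ÷ 2^24 = 17.5/16777216 V = 1.0431 µV.
Max error for round-to-nearest is LSB/2 = 0.522 µV.

0.522 µV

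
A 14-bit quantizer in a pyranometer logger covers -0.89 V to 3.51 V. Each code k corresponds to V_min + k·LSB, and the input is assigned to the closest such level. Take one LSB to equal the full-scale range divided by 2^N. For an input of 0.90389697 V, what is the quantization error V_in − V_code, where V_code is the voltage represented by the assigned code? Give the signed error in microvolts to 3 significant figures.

The full-scale span is 3.51 − (-0.89) = 4.4 V. LSB = 4.4 V / 2^14 ≈ 268.6 µV.
Position in LSBs: (0.90389697 − (-0.89)) × 16384/4.4 = 6679.8200; rounding gives k = 6680.
V_code = -0.89 + (6680/16384) × 4.4 = 0.90394531250 V.
e = 0.90389697 − (0.90394531250) = −48.3 µV.

−48.3 µV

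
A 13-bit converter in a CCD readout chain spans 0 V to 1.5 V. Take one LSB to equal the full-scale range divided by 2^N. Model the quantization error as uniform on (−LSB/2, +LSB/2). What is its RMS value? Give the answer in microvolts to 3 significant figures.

52.9 µV

V_FS = 1.5 V.
Step size = 1.5/8192 V = 183.11 µV.
For a uniform distribution on [−LSB/2, +LSB/2], V_rms = LSB/√12 = 183.11 µV/3.4641 = 52.9 µV.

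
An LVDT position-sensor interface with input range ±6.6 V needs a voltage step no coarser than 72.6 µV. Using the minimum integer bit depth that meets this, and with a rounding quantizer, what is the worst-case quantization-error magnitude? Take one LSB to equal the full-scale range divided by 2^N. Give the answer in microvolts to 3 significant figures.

Span: 6.6 V − (-6.6 V) = 13.2 V.
13.2 V / 72.6 µV = 181800. Since 2^17 = 131072 and 2^18 = 262144, N = 18.
Step size = 13.2/262144 V = 50.354 µV.
Half an LSB is 25.2 µV.

25.2 µV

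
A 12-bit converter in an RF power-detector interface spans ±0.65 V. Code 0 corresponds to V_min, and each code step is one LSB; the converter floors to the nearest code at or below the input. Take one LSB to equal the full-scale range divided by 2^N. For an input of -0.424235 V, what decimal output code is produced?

711

Full-scale range = 0.65 V − (-0.65 V) = 1.3 V. LSB = 1.3 V / 2^12 ≈ 317.4 µV.
V_in − V_min = -0.424235 − (-0.65) = 0.225765 V.
Divide by LSB: 0.225765 × 4096/1.3 = 711.3334.
Truncating gives code 711.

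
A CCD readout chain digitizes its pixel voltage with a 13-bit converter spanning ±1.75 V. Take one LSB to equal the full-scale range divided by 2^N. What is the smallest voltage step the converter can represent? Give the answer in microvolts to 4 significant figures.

427.2 µV

Range = 1.75 − (-1.75) = 3.5 V.
2^13 = 8192 levels.
LSB = 3.5 V / 2^13 = 427.2 µV.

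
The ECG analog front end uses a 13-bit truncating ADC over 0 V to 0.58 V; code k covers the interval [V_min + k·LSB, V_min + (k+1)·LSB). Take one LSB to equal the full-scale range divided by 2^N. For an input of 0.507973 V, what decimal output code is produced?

V_FS = 0.58 V. LSB = 0.58 V / 2^13 ≈ 70.80 µV.
(V_in − V_min) × 2^13/range = (0.507973 − (0)) × 8192/0.58 = 7174.681.
Floor → code = 7174.

7174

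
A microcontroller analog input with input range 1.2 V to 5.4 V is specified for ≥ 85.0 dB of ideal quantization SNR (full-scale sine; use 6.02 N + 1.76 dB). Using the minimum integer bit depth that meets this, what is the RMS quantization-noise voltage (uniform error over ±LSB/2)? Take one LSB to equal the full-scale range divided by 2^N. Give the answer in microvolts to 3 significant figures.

74.0 µV

The full-scale span is 5.4 − (1.2) = 4.2 V.
6.02 N + 1.76 ≥ 85.0 gives N ≥ 13.827, so the minimum integer is 14.
One LSB is 4.2 V / 16384 = 256.35 µV.
σ_q = LSB/√12 = 256.35 µV/3.4641 = 74.0 µV.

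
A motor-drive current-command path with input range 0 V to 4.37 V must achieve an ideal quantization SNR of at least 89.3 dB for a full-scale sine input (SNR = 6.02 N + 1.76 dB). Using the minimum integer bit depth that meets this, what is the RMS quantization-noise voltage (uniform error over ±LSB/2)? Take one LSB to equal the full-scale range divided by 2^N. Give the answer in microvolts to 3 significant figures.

38.5 µV

Full-scale range = 4.37 V.
Required N = ⌈(89.3 − 1.76)/6.02⌉ = ⌈14.542⌉ = 15.
LSB = 4.37 V ÷ 2^15 = 4.37/32768 V = 133.36 µV.
RMS noise = LSB/√12 = 38.5 µV.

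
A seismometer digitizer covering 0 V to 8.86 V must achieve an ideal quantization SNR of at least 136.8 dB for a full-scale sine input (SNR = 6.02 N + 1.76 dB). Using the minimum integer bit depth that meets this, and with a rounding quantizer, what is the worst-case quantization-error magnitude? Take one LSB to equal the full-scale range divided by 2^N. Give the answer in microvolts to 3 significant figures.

0.528 µV

V_FS = 8.86 V.
Solving 6.02 N ≥ 136.8 − 1.76: N ≥ 22.432. Round up → N = 23.
LSB = 8.86 V ÷ 2^23 = 8.86/8388608 V = 1.0562 µV.
|e|_max = LSB/2 = 0.528 µV.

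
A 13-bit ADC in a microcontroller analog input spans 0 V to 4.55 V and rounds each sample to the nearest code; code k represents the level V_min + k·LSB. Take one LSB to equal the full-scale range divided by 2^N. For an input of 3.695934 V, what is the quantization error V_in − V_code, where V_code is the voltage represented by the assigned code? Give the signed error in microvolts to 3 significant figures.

Full-scale range = 4.55 V. LSB = 4.55 V / 2^13 ≈ 0.5554 mV.
(V_in − V_min)/LSB = (3.695934 − (0)) × 8192/4.55 = 6654.3058 → nearest code k = 6654.
V_code = V_min + k × range/2^13 = 0 + 6654 × 4.55/8192 = 3.695764160 V.
V_in − V_code = 3.695934 − (3.695764160) = +170 µV.

+170 µV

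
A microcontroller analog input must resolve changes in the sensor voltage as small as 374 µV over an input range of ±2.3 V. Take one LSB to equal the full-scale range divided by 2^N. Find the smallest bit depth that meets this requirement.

14 bits

Span: 2.3 V − (-2.3 V) = 4.6 V.
Need 2^N ≥ 4.6 V / 374 µV = 12300 → N_min = 14.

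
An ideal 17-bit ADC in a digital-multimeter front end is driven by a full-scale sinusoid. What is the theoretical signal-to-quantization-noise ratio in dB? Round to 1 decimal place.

Ideal quantization SNR: 6.02 × 17 + 1.76 dB = 104.1 dB.

104.1 dB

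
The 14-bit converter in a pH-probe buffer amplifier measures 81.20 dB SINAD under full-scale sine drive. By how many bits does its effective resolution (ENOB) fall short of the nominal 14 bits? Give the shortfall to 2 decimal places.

ENOB = (SINAD − 1.76)/6.02 = (81.20 − 1.76)/6.02 = 13.1960 bits.
14 − 13.1960 = 0.80 bits below nominal.

0.80 bits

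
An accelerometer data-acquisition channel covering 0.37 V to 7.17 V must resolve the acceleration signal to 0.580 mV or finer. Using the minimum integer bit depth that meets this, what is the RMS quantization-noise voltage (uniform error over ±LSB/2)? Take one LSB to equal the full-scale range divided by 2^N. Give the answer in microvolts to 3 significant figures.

Range = 7.17 − (0.37) = 6.8 V.
Levels needed ≥ 6.8/0.580 mV = 11720. 2^14 = 16384 suffices, so N_min = 14.
One LSB is 6.8 V / 16384 = 415.04 µV.
RMS noise = LSB/√12 = 120 µV.

120 µV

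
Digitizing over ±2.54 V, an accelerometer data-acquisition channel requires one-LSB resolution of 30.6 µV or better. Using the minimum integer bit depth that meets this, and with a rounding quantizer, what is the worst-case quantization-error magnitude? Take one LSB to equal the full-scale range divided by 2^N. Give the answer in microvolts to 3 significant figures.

Full-scale range = 2.54 V − (-2.54 V) = 5.08 V.
5.08 V / 30.6 µV = 166000. Since 2^17 = 131072 and 2^18 = 262144, N = 18.
Step size = 5.08/262144 V = 19.379 µV.
Half an LSB is 9.69 µV.

9.69 µV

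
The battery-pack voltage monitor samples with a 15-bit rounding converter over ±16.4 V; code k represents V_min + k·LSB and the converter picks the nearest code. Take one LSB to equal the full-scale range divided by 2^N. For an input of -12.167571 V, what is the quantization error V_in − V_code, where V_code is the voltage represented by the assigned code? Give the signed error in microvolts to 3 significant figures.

Range = 16.4 − (-16.4) = 32.8 V. LSB = 32.8 V / 2^15 ≈ 1.001 mV.
(V_in − V_min)/LSB = (-12.167571 − (-16.4)) × 32768/32.8 = 4228.2998 → nearest code k = 4228.
V_code = V_min + k × range/2^15 = -16.4 + 4228 × 32.8/32768 = -12.167871094 V.
Error = V_in − V_code = -12.167571 − (-12.167871094) = +300 µV.

+300 µV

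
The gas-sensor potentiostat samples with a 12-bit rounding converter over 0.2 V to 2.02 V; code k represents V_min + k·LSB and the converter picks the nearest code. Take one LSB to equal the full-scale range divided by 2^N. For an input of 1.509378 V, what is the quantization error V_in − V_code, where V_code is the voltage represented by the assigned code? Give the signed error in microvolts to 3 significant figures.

Full-scale range = 2.02 V − (0.2 V) = 1.82 V. LSB = 1.82 V / 2^12 ≈ 444.3 µV.
(V_in − V_min)/LSB = (1.509378 − (0.2)) × 4096/1.82 = 2946.8199 → nearest code k = 2947.
V_code = 0.2 + (2947/4096) × 1.82 = 1.509458008 V.
e = 1.509378 − (1.509458008) = −80.0 µV.

−80.0 µV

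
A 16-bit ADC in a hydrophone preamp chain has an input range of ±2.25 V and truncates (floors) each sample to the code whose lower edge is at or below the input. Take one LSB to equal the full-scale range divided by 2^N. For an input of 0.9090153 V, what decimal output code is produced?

The full-scale span is 2.25 − (-2.25) = 4.5 V. LSB = 4.5 V / 2^16 ≈ 68.66 µV.
code = ⌊(V_in − V_min)/LSB⌋ = ⌊(V_in − V_min) × 2^16 / range⌋
     = ⌊(0.9090153 − (-2.25)) × 65536 / 4.5⌋ = ⌊3.1590153 × 65536/4.5⌋
     = ⌊46006.495⌋ = 46006.

46006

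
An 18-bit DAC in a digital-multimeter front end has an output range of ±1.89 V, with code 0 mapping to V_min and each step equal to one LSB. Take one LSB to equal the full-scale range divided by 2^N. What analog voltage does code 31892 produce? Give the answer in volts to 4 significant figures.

-1.430 V

Full-scale range = 1.89 V − (-1.89 V) = 3.78 V. LSB = 3.78 V / 2^18.
V_out = V_min + code × LSB = -1.89 V + 31892 × 3.78 V / 262144
      = -1.89 + 0.459868 = -1.43013 V.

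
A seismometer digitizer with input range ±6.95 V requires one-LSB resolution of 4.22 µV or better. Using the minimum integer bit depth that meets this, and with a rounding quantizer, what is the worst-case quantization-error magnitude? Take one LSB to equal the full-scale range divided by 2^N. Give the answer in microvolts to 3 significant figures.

1.66 µV

The full-scale span is 6.95 − (-6.95) = 13.9 V.
Levels needed ≥ 13.9/4.22 µV = 3.294e6. 2^22 = 4194304 suffices, so N_min = 22.
One LSB is 13.9 V / 4194304 = 3.3140 µV.
|e|_max = LSB/2 = 1.66 µV.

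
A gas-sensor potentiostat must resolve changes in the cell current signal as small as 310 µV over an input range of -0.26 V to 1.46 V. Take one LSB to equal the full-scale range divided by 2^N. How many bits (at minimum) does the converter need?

The full-scale span is 1.46 − (-0.26) = 1.72 V.
1.72 V / 310 µV = 5548. Since 2^12 = 4096 and 2^13 = 8192, N = 13.

13 bits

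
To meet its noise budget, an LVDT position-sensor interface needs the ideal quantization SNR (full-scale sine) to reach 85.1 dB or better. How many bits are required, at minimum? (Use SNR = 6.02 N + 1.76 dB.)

14 bits

Solving 6.02 N ≥ 85.1 − 1.76: N ≥ 13.844. Round up → N = 14.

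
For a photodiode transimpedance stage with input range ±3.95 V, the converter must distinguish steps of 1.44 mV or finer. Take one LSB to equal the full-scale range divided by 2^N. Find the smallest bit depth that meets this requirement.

13 bits

Range = 3.95 − (-3.95) = 7.9 V.
Need 2^N ≥ 7.9 V / 1.44 mV = 5486 → N_min = 13.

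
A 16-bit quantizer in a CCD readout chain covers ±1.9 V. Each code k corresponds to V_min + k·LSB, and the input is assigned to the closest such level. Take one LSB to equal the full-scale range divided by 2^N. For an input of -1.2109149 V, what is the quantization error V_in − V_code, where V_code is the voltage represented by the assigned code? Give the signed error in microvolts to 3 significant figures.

+10.4 µV

Span: 1.9 V − (-1.9 V) = 3.8 V. LSB = 3.8 V / 2^16 ≈ 57.98 µV.
Position in LSBs: (-1.2109149 − (-1.9)) × 65536/3.8 = 11884.1792; rounding gives k = 11884.
V_code = -1.9 + (11884/65536) × 3.8 = -1.2109252930 V.
V_in − V_code = -1.2109149 − (-1.2109252930) = +10.4 µV.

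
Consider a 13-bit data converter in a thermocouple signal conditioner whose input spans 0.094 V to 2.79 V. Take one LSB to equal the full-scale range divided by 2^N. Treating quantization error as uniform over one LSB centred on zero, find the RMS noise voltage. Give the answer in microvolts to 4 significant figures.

95.00 µV

Span: 2.79 V − (0.094 V) = 2.696 V.
LSB = 2.696 V ÷ 2^13 = 2.696/8192 V = 329.102 µV.
V_rms = LSB/√12 = 329.102 µV / √12 = 95.00 µV.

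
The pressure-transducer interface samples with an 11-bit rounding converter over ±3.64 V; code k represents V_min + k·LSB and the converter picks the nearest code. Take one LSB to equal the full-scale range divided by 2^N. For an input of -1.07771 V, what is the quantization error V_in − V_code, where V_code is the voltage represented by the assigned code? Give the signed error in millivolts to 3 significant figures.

The full-scale span is 3.64 − (-3.64) = 7.28 V. LSB = 7.28 V / 2^11 ≈ 3.555 mV.
(V_in − V_min)/LSB = (-1.07771 − (-3.64)) × 2048/7.28 = 720.8200 → nearest code k = 721.
V_code = -3.64 + (721/2048) × 7.28 = -1.077070313 V.
e = -1.07771 − (-1.077070313) = −0.640 mV.

−0.640 mV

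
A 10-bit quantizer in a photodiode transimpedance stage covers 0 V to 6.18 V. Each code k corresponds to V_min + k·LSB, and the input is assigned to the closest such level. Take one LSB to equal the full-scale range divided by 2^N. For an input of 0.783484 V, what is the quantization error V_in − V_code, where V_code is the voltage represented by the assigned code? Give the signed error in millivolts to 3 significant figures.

−1.09 mV

V_FS = 6.18 V. LSB = 6.18 V / 2^10 ≈ 6.035 mV.
Position in LSBs: (0.783484 − (0)) × 1024/6.18 = 129.8200; rounding gives k = 130.
V_code = V_min + k × range/2^10 = 0 + 130 × 6.18/1024 = 0.7845703125 V.
Error = V_in − V_code = 0.783484 − (0.7845703125) = −1.09 mV.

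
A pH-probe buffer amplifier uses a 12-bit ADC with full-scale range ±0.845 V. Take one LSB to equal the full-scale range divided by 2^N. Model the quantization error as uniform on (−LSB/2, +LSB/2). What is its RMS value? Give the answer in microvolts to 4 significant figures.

119.1 µV

Range = 0.845 − (-0.845) = 1.69 V.
LSB = 1.69 V / 2^12 = 412.598 µV.
For a uniform distribution on [−LSB/2, +LSB/2], V_rms = LSB/√12 = 412.598 µV/3.4641 = 119.1 µV.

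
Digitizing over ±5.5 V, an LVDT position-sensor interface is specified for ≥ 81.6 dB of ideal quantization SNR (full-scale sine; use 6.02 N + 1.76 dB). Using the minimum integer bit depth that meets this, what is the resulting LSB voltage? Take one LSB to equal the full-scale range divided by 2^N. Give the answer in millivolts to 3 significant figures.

0.671 mV

The full-scale span is 5.5 − (-5.5) = 11 V.
6.02 N + 1.76 ≥ 81.6 gives N ≥ 13.262, so the minimum integer is 14.
LSB = 11 V / 2^14 = 0.671 mV.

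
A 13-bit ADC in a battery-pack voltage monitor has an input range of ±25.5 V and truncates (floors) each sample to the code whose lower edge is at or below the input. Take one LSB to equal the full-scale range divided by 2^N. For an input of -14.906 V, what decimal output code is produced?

Full-scale range = 25.5 V − (-25.5 V) = 51 V. LSB = 51 V / 2^13 ≈ 6.226 mV.
code = ⌊(V_in − V_min)/LSB⌋ = ⌊(V_in − V_min) × 2^13 / range⌋
     = ⌊(-14.906 − (-25.5)) × 8192 / 51⌋ = ⌊10.594 × 8192/51⌋
     = ⌊1701.687⌋ = 1701.

1701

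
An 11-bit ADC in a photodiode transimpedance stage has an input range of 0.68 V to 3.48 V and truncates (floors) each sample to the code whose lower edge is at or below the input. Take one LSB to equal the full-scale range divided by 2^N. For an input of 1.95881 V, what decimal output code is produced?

The full-scale span is 3.48 − (0.68) = 2.8 V. LSB = 2.8 V / 2^11 ≈ 1.367 mV.
V_in − V_min = 1.95881 − (0.68) = 1.27881 V.
Divide by LSB: 1.27881 × 2048/2.8 = 935.3582.
Truncating gives code 935.

935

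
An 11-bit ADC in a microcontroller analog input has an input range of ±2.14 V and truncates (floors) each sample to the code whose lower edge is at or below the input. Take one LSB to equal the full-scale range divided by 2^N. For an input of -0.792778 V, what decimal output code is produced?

644

Range = 2.14 − (-2.14) = 4.28 V. LSB = 4.28 V / 2^11 ≈ 2.090 mV.
code = ⌊(V_in − V_min)/LSB⌋ = ⌊(V_in − V_min) × 2^11 / range⌋
     = ⌊(-0.792778 − (-2.14)) × 2048 / 4.28⌋ = ⌊1.347222 × 2048/4.28⌋
     = ⌊644.652⌋ = 644.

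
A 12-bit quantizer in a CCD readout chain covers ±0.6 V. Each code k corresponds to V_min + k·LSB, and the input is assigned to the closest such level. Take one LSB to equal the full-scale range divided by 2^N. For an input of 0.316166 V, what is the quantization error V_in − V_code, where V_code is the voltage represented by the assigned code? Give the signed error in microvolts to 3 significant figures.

The full-scale span is 0.6 − (-0.6) = 1.2 V. LSB = 1.2 V / 2^12 ≈ 293.0 µV.
Position in LSBs: (0.316166 − (-0.6)) × 4096/1.2 = 3127.1799; rounding gives k = 3127.
V_code = V_min + k × range/2^12 = -0.6 + 3127 × 1.2/4096 = 0.3161132813 V.
e = 0.316166 − (0.3161132813) = +52.7 µV.

+52.7 µV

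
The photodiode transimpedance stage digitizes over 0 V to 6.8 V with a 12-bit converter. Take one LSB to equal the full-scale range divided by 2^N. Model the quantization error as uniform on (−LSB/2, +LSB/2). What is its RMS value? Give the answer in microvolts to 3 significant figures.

479 µV

Span = 6.8 V.
LSB = 6.8 V ÷ 2^12 = 6.8/4096 V = 1.6602 mV.
V_rms = LSB/√12 = 1.6602 mV / √12 = 479 µV.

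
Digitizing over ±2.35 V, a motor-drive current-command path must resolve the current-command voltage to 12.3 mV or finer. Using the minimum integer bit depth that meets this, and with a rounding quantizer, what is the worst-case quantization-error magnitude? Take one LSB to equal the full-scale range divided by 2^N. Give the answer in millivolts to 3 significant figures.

Span: 2.35 V − (-2.35 V) = 4.7 V.
Required number of levels: 4.7/12.3 mV = 382.11; smallest N with 2^N ≥ that is 9.
One LSB is 4.7 V / 512 = 9.1797 mV.
Max error for round-to-nearest is LSB/2 = 4.59 mV.

4.59 mV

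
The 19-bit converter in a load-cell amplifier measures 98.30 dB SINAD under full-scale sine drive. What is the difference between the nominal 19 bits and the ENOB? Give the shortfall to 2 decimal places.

2.96 bits

Effective bits = (98.30 − 1.76)/6.02 = 16.0365.
Lost resolution: 19 − 16.0365 = 2.9635 bits.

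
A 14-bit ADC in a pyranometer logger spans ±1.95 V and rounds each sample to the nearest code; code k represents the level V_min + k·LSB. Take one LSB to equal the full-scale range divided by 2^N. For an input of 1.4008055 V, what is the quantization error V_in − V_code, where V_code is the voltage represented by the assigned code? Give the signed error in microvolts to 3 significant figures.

Span: 1.95 V − (-1.95 V) = 3.9 V. LSB = 3.9 V / 2^14 ≈ 238.0 µV.
(1.4008055 − (-1.95)) / LSB = 3.3508055 × 16384/3.9 = 14076.8198. Nearest integer: k = 14077.
Reconstructed level: -1.95 + 14077 × 3.9/16384 V = 1.4008483887 V.
V_in − V_code = 1.4008055 − (1.4008483887) = −42.9 µV.

−42.9 µV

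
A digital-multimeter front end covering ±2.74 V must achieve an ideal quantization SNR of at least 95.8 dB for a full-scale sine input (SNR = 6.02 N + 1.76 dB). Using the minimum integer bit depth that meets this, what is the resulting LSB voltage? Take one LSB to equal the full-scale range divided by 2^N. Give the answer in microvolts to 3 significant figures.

The full-scale span is 2.74 − (-2.74) = 5.48 V.
N ≥ (95.8 − 1.76)/6.02 = 15.621 → N_min = 16.
One LSB is 5.48 V / 65536 = 83.6 µV.

83.6 µV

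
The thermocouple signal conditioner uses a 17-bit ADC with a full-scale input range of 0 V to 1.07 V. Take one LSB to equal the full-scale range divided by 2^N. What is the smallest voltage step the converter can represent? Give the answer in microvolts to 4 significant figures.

Full-scale range = 1.07 V.
There are 2^17 = 131072 steps.
LSB = 1.07 V ÷ 2^17 = 1.07/131072 V = 8.163 µV.

8.163 µV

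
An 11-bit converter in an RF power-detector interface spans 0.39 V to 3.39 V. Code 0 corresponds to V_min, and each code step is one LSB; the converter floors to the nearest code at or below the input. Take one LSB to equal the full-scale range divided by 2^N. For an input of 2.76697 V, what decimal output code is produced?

1622

Full-scale range = 3.39 V − (0.39 V) = 3 V. LSB = 3 V / 2^11 ≈ 1.465 mV.
code = ⌊(V_in − V_min)/LSB⌋ = ⌊(V_in − V_min) × 2^11 / range⌋
     = ⌊(2.76697 − (0.39)) × 2048 / 3⌋ = ⌊2.37697 × 2048/3⌋
     = ⌊1622.678⌋ = 1622.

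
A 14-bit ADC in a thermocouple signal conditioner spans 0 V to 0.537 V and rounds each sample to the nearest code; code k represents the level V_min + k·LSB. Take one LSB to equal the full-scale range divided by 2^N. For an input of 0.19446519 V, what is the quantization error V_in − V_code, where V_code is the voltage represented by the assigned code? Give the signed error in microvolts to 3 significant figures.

+5.90 µV

Full-scale range = 0.537 V. LSB = 0.537 V / 2^14 ≈ 32.78 µV.
Position in LSBs: (0.19446519 − (0)) × 16384/0.537 = 5933.1800; rounding gives k = 5933.
Reconstructed level: 0 + 5933 × 0.537/16384 V = 0.19445928955 V.
e = 0.19446519 − (0.19445928955) = +5.90 µV.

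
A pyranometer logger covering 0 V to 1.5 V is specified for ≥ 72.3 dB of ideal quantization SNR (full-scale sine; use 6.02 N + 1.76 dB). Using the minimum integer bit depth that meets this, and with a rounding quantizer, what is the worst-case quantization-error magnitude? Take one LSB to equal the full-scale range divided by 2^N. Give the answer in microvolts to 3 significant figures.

Range is 1.5 V.
Solving 6.02 N ≥ 72.3 − 1.76: N ≥ 11.718. Round up → N = 12.
One LSB is 1.5 V / 4096 = 366.21 µV.
Half an LSB is 183 µV.

183 µV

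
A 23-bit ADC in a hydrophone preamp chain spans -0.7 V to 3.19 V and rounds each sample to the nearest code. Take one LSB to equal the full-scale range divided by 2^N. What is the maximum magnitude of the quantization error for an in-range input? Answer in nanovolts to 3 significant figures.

232 nV

The full-scale span is 3.19 − (-0.7) = 3.89 V.
LSB = 3.89 V ÷ 2^23 = 3.89/8388608 V = 463.72 nV.
Worst-case error for round-to-nearest is half an LSB: 232 nV.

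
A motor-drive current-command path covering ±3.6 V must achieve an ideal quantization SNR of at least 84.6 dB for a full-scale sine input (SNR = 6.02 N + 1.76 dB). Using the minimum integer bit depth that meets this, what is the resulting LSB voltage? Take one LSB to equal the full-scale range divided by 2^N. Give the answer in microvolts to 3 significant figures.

439 µV

Span: 3.6 V − (-3.6 V) = 7.2 V.
Solving 6.02 N ≥ 84.6 − 1.76: N ≥ 13.761. Round up → N = 14.
LSB = 7.2 V ÷ 2^14 = 7.2/16384 V = 439 µV.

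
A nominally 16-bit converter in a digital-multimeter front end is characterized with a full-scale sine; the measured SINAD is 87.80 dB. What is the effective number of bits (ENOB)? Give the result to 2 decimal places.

14.29 bits

Inverting SNR = 6.02 N + 1.76: N_eff = (87.80 − 1.76)/6.02 = 14.2924.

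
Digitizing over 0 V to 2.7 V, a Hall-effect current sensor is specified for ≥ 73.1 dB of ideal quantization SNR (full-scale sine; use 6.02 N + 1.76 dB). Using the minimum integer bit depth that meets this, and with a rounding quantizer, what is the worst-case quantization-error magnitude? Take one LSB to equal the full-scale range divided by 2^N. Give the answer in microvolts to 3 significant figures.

Span = 2.7 V.
Solving 6.02 N ≥ 73.1 − 1.76: N ≥ 11.850. Round up → N = 12.
LSB = 2.7 V ÷ 2^12 = 2.7/4096 V = 0.65918 mV.
Half an LSB is 330 µV.

330 µV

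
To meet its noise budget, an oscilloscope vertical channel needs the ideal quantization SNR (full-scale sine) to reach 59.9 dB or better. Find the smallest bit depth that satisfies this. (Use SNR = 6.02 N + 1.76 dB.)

10 bits

6.02 N + 1.76 ≥ 59.9 gives N ≥ 9.658, so the minimum integer is 10.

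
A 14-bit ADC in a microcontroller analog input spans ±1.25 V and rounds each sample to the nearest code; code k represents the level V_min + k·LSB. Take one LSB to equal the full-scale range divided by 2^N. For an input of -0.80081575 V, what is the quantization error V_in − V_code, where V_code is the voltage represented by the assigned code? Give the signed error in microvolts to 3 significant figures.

−34.5 µV

Full-scale range = 1.25 V − (-1.25 V) = 2.5 V. LSB = 2.5 V / 2^14 ≈ 152.6 µV.
(V_in − V_min)/LSB = (-0.80081575 − (-1.25)) × 16384/2.5 = 2943.7739 → nearest code k = 2944.
V_code = V_min + k × range/2^14 = -1.25 + 2944 × 2.5/16384 = -0.80078125000 V.
Error = V_in − V_code = -0.80081575 − (-0.80078125000) = −34.5 µV.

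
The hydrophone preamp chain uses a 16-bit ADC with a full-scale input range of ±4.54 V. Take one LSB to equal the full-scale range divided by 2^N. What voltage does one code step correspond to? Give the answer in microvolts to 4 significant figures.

138.5 µV

The full-scale span is 4.54 − (-4.54) = 9.08 V.
There are 2^16 = 65536 steps.
Step size = 9.08/65536 V = 138.5 µV.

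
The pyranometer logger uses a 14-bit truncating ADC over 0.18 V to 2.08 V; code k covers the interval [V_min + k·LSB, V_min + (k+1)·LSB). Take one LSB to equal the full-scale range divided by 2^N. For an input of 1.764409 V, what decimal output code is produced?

Full-scale range = 2.08 V − (0.18 V) = 1.9 V. LSB = 1.9 V / 2^14 ≈ 116.0 µV.
V_in − V_min = 1.764409 − (0.18) = 1.584409 V.
Divide by LSB: 1.584409 × 16384/1.9 = 13662.6090.
Truncating gives code 13662.

13662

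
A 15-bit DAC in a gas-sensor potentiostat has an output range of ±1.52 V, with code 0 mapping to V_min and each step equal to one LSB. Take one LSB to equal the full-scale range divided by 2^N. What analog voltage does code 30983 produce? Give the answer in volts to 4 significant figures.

1.354 V

Range = 1.52 − (-1.52) = 3.04 V. LSB = 3.04 V / 2^15.
V_out = V_min + code × LSB = -1.52 V + 30983 × 3.04 V / 32768
      = -1.52 + 2.87440 = 1.35440 V.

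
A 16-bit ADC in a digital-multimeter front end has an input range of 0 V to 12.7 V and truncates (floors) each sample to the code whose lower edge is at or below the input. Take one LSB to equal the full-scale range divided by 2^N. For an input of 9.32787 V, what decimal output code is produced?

48134

Full-scale range = 12.7 V. LSB = 12.7 V / 2^16 ≈ 193.8 µV.
code = ⌊(V_in − V_min)/LSB⌋ = ⌊(V_in − V_min) × 2^16 / range⌋
     = ⌊(9.32787 − (0)) × 65536 / 12.7⌋ = ⌊9.32787 × 65536/12.7⌋
     = ⌊48134.747⌋ = 48134.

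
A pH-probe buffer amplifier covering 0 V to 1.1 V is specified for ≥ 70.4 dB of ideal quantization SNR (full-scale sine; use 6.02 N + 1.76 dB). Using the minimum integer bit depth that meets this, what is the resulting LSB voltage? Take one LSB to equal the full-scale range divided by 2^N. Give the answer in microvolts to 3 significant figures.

269 µV

V_FS = 1.1 V.
6.02 N + 1.76 ≥ 70.4 gives N ≥ 11.402, so the minimum integer is 12.
Step size = 1.1/4096 V = 269 µV.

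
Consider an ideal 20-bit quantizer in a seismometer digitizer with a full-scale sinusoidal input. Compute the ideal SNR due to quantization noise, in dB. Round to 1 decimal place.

SNR = 6.02·20 + 1.76 = 122.16 dB.

122.2 dB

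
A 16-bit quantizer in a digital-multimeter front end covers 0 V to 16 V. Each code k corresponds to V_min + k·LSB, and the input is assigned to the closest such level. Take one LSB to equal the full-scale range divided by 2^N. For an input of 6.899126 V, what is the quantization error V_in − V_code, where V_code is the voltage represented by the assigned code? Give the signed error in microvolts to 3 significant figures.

Full-scale range = 16 V. LSB = 16 V / 2^16 ≈ 244.1 µV.
(6.899126 − (0)) / LSB = 6.899126 × 65536/16 = 28258.8201. Nearest integer: k = 28259.
V_code = V_min + k × range/2^16 = 0 + 28259 × 16/65536 = 6.8991699219 V.
e = 6.899126 − (6.8991699219) = −43.9 µV.

−43.9 µV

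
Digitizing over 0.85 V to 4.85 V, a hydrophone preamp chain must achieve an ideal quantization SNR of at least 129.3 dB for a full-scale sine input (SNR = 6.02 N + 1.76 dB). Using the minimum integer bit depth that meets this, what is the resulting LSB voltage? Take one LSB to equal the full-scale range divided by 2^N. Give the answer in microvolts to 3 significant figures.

0.954 µV

Full-scale range = 4.85 V − (0.85 V) = 4 V.
N ≥ (129.3 − 1.76)/6.02 = 21.186 → N_min = 22.
One LSB is 4 V / 4194304 = 0.954 µV.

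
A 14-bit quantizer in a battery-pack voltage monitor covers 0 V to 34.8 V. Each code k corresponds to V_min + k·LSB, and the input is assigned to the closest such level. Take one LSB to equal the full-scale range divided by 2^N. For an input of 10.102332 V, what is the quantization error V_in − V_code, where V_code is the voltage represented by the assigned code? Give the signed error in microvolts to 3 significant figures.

+477 µV

Range is 34.8 V. LSB = 34.8 V / 2^14 ≈ 2.124 mV.
(V_in − V_min)/LSB = (10.102332 − (0)) × 16384/34.8 = 4756.2244 → nearest code k = 4756.
V_code = 0 + (4756/16384) × 34.8 = 10.101855469 V.
Error = V_in − V_code = 10.102332 − (10.101855469) = +477 µV.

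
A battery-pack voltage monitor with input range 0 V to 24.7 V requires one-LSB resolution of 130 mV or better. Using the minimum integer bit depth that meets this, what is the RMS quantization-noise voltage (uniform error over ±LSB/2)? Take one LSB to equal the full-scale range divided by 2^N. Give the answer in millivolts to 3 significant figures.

Span = 24.7 V.
Need 2^N ≥ 24.7 V / 130 mV = 190.0 → N_min = 8.
Step size = 24.7/256 V = 96.484 mV.
RMS noise = LSB/√12 = 27.9 mV.

27.9 mV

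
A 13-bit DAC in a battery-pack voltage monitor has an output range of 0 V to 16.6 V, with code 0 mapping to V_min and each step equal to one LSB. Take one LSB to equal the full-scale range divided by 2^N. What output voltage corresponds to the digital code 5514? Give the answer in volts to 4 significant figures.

11.17 V

Span = 16.6 V. LSB = 16.6 V / 2^13.
V_out = V_min + code × LSB = 0 V + 5514 × 16.6 V / 8192
      = 0 V + 11.1734 V = 11.1734 V.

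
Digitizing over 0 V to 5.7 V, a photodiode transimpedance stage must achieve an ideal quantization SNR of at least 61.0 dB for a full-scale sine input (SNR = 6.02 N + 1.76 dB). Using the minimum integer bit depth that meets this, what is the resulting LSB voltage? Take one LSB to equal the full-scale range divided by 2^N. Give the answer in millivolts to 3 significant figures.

V_FS = 5.7 V.
6.02 N + 1.76 ≥ 61.0 gives N ≥ 9.841, so the minimum integer is 10.
LSB = 5.7 V / 2^10 = 5.57 mV.

5.57 mV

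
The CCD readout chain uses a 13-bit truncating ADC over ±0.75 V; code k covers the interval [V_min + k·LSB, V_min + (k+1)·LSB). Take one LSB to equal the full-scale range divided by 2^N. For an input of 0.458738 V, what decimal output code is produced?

6601

Span: 0.75 V − (-0.75 V) = 1.5 V. LSB = 1.5 V / 2^13 ≈ 183.1 µV.
(V_in − V_min) × 2^13/range = (0.458738 − (-0.75)) × 8192/1.5 = 6601.321.
Floor → code = 6601.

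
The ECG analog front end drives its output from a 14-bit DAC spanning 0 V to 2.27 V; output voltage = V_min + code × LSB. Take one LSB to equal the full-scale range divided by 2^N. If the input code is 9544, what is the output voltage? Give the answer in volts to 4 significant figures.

Span = 2.27 V. LSB = 2.27 V / 2^14.
Output = V_min + (9544/16384) × range = 0 + 0.582520 × 2.27 V
      = 0 + 1.32232 = 1.32232 V.

1.322 V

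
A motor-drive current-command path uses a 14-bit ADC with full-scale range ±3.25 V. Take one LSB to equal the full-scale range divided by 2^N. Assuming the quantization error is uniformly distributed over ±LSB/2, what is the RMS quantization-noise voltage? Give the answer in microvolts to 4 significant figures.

114.5 µV

Full-scale range = 3.25 V − (-3.25 V) = 6.5 V.
LSB = 6.5 V ÷ 2^14 = 6.5/16384 V = 396.729 µV.
For a uniform distribution on [−LSB/2, +LSB/2], V_rms = LSB/√12 = 396.729 µV/3.4641 = 114.5 µV.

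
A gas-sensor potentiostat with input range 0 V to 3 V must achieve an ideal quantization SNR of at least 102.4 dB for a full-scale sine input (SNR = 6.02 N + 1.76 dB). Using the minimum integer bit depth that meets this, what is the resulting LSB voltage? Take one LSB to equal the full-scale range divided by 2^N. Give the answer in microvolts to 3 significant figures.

22.9 µV

Full-scale range = 3 V.
Solving 6.02 N ≥ 102.4 − 1.76: N ≥ 16.718. Round up → N = 17.
LSB = 3 V ÷ 2^17 = 3/131072 V = 22.9 µV.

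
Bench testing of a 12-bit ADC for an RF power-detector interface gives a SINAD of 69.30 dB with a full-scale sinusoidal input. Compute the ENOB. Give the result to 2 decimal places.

Inverting SNR = 6.02 N + 1.76: N_eff = (69.30 − 1.76)/6.02 = 11.2193.

11.22 bits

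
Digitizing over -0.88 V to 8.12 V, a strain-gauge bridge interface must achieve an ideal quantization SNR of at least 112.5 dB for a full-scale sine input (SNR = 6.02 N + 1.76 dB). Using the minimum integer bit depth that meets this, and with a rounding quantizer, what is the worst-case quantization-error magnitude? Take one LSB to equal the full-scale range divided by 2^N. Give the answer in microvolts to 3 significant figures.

Span: 8.12 V − (-0.88 V) = 9 V.
Solving 6.02 N ≥ 112.5 − 1.76: N ≥ 18.395. Round up → N = 19.
Step size = 9/524288 V = 17.166 µV.
Half an LSB is 8.58 µV.

8.58 µV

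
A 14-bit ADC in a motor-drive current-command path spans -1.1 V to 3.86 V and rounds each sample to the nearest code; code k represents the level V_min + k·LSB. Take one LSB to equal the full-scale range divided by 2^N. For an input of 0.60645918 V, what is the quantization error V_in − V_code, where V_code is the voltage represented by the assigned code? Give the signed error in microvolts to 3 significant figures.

The full-scale span is 3.86 − (-1.1) = 4.96 V. LSB = 4.96 V / 2^14 ≈ 302.7 µV.
(V_in − V_min)/LSB = (0.60645918 − (-1.1)) × 16384/4.96 = 5636.8200 → nearest code k = 5637.
Reconstructed level: -1.1 + 5637 × 4.96/16384 V = 0.60651367188 V.
V_in − V_code = 0.60645918 − (0.60651367188) = −54.5 µV.

−54.5 µV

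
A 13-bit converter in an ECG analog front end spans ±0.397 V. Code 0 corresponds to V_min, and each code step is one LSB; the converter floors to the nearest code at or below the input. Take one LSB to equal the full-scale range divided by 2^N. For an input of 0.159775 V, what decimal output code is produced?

Full-scale range = 0.397 V − (-0.397 V) = 0.794 V. LSB = 0.794 V / 2^13 ≈ 96.92 µV.
code = ⌊(V_in − V_min)/LSB⌋ = ⌊(V_in − V_min) × 2^13 / range⌋
     = ⌊(0.159775 − (-0.397)) × 8192 / 0.794⌋ = ⌊0.556775 × 8192/0.794⌋
     = ⌊5744.459⌋ = 5744.

5744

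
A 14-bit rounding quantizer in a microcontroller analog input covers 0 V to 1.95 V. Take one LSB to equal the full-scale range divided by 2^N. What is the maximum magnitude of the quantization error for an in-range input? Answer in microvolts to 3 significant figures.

59.5 µV

Range is 1.95 V.
LSB = 1.95 V ÷ 2^14 = 1.95/16384 V = 119.02 µV.
Worst-case error for round-to-nearest is half an LSB: 59.5 µV.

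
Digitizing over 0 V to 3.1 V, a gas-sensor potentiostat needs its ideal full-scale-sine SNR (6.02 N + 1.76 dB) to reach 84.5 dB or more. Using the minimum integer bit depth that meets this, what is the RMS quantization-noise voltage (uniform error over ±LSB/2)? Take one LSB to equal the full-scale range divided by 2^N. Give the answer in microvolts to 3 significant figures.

Span = 3.1 V.
Required N = ⌈(84.5 − 1.76)/6.02⌉ = ⌈13.744⌉ = 14.
LSB = 3.1 V ÷ 2^14 = 3.1/16384 V = 189.21 µV.
RMS noise = LSB/√12 = 54.6 µV.

54.6 µV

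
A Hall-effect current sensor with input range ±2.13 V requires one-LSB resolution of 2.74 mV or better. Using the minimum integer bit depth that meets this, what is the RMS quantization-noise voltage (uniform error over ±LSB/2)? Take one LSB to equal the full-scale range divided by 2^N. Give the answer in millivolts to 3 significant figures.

0.600 mV

Full-scale range = 2.13 V − (-2.13 V) = 4.26 V.
4.26 V / 2.74 mV = 1555. Since 2^10 = 1024 and 2^11 = 2048, N = 11.
One LSB is 4.26 V / 2048 = 2.0801 mV.
V_rms = LSB/√12 = 0.600 mV.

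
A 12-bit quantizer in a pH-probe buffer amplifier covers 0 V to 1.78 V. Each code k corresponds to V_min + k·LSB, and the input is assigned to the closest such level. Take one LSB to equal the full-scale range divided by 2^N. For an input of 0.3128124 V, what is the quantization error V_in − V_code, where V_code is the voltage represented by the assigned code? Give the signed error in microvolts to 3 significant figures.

Range is 1.78 V. LSB = 1.78 V / 2^12 ≈ 434.6 µV.
(0.3128124 − (0)) / LSB = 0.3128124 × 4096/1.78 = 719.8200. Nearest integer: k = 720.
V_code = V_min + k × range/2^12 = 0 + 720 × 1.78/4096 = 0.3128906250 V.
e = 0.3128124 − (0.3128906250) = −78.2 µV.

−78.2 µV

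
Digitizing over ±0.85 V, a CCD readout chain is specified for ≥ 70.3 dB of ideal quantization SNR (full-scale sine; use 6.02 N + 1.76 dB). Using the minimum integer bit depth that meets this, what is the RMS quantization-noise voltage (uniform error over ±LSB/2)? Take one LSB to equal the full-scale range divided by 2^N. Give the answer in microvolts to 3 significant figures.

Span: 0.85 V − (-0.85 V) = 1.7 V.
N ≥ (70.3 − 1.76)/6.02 = 11.385 → N_min = 12.
LSB = 1.7 V ÷ 2^12 = 1.7/4096 V = 415.04 µV.
V_rms = LSB/√12 = 120 µV.

120 µV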